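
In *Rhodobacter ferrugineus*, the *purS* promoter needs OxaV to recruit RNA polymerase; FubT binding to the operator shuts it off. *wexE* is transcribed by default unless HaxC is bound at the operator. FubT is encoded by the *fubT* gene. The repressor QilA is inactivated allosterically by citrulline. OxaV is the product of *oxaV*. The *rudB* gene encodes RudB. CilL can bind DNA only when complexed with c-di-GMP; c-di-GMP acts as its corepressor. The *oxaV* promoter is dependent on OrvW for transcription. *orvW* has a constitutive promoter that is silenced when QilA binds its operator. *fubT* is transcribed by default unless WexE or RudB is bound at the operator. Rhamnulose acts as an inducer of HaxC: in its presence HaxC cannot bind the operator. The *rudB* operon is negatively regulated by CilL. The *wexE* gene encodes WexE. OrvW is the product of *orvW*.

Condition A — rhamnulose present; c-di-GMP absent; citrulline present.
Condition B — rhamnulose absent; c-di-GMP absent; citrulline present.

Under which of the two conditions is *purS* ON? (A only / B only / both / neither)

both

Condition A:
Rhamnulose is present, so HaxC is inactive.
With no repressor bound, *wexE* is transcribed.
So WexE is produced and active.
c-di-GMP is absent, so CilL is inactive.
With no repressor bound, *rudB* is transcribed.
So RudB is produced and active.
With repressor WexE bound, *fubT* is not transcribed.
So FubT is not produced.
Citrulline is present, so QilA is inactive.
With no repressor bound, *orvW* is transcribed.
So OrvW is produced and active.
No repressor is bound and OrvW is active, so *oxaV* is transcribed.
So OxaV is produced and active.
No repressor is bound and OxaV is active, so *purS* is transcribed.
→ *purS* is ON in A.
Condition B:
Rhamnulose is absent, so HaxC is active.
With repressor HaxC bound, *wexE* is not transcribed.
So WexE is not produced.
c-di-GMP is absent, so CilL is inactive.
With no repressor bound, *rudB* is transcribed.
So RudB is produced and active.
With repressor RudB bound, *fubT* is not transcribed.
So FubT is not produced.
Citrulline is present, so QilA is inactive.
With no repressor bound, *orvW* is transcribed.
So OrvW is produced and active.
No repressor is bound and OrvW is active, so *oxaV* is transcribed.
So OxaV is produced and active.
No repressor is bound and OxaV is active, so *purS* is transcribed.
→ *purS* is ON in B.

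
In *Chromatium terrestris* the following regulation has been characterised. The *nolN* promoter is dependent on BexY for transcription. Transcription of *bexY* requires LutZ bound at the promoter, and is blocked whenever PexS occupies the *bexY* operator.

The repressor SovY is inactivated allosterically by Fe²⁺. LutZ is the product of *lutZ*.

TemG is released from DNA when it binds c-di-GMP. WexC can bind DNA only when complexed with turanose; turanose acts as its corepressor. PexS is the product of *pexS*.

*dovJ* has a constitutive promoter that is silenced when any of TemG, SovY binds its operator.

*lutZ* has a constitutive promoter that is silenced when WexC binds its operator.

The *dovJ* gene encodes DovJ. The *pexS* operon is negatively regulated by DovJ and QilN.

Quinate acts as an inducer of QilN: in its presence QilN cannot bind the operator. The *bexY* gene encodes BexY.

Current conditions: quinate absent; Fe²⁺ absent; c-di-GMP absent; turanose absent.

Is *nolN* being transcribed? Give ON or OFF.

ON

c-di-GMP is absent, so TemG is active.
Fe²⁺ is absent, so SovY is active.
With repressor TemG bound, *dovJ* is not transcribed.
So DovJ is not produced.
Quinate is absent, so QilN is active.
With repressor QilN bound, *pexS* is not transcribed.
So PexS is not produced.
Turanose is absent, so WexC is inactive.
With no repressor bound, *lutZ* is transcribed.
So LutZ is produced and active.
No repressor is bound and LutZ is active, so *bexY* is transcribed.
So BexY is produced and active.
No repressor is bound and BexY is active, so *nolN* is transcribed.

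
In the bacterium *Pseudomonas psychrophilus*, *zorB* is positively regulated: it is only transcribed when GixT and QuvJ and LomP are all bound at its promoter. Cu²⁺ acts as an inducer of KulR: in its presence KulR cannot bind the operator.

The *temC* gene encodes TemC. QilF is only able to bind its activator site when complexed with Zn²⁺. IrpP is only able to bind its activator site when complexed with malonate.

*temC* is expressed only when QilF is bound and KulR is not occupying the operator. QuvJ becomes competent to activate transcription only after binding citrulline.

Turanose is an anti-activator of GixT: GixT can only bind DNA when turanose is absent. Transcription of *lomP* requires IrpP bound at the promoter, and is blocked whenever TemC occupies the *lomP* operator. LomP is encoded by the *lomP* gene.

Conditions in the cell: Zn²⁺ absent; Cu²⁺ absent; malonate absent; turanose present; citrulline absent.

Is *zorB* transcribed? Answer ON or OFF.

Turanose is present, so GixT is inactive.
Citrulline is absent, so QuvJ is inactive.
Cu²⁺ is absent, so KulR is active.
Zn²⁺ is absent, so QilF is inactive.
With repressor KulR bound, *temC* is not transcribed.
So TemC is not produced.
Malonate is absent, so IrpP is inactive.
Required activator IrpP is absent, so *lomP* is not transcribed.
So LomP is not produced.
Required activator GixT is absent, so *zorB* is not transcribed.

OFF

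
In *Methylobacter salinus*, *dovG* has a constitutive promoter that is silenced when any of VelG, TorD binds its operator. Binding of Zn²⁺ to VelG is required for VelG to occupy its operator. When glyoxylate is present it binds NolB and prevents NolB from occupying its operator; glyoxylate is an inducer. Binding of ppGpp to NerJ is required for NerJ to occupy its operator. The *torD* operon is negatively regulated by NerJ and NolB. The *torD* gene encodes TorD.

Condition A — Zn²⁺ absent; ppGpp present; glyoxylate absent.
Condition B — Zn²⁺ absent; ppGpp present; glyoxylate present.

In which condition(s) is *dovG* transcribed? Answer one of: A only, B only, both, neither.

both

Condition A:
Zn²⁺ is absent, so VelG is inactive.
ppGpp is present, so NerJ is active.
Glyoxylate is absent, so NolB is active.
With repressor NerJ bound, *torD* is not transcribed.
So TorD is not produced.
With no repressor bound, *dovG* is transcribed.
→ *dovG* is ON in A.
Condition B:
Zn²⁺ is absent, so VelG is inactive.
ppGpp is present, so NerJ is active.
Glyoxylate is present, so NolB is inactive.
With repressor NerJ bound, *torD* is not transcribed.
So TorD is not produced.
With no repressor bound, *dovG* is transcribed.
→ *dovG* is ON in B.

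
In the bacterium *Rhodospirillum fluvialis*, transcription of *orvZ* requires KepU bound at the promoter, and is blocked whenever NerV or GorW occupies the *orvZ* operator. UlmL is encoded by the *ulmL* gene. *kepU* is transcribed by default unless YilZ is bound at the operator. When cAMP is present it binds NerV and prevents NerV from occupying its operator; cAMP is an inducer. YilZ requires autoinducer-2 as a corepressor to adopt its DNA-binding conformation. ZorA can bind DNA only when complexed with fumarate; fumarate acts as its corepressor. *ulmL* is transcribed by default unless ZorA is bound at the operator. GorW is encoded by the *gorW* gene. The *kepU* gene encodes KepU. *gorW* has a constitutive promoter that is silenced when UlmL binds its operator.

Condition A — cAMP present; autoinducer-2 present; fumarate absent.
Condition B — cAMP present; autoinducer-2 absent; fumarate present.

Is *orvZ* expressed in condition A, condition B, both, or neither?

Condition A:
cAMP is present, so NerV is inactive.
Autoinducer-2 is present, so YilZ is active.
With repressor YilZ bound, *kepU* is not transcribed.
So KepU is not produced.
Fumarate is absent, so ZorA is inactive.
With no repressor bound, *ulmL* is transcribed.
So UlmL is produced and active.
With repressor UlmL bound, *gorW* is not transcribed.
So GorW is not produced.
Required activator KepU is absent, so *orvZ* is not transcribed.
→ *orvZ* is OFF in A.
Condition B:
cAMP is present, so NerV is inactive.
Autoinducer-2 is absent, so YilZ is inactive.
With no repressor bound, *kepU* is transcribed.
So KepU is produced and active.
Fumarate is present, so ZorA is active.
With repressor ZorA bound, *ulmL* is not transcribed.
So UlmL is not produced.
With no repressor bound, *gorW* is transcribed.
So GorW is produced and active.
With repressor GorW bound, *orvZ* is not transcribed.
→ *orvZ* is OFF in B.

neither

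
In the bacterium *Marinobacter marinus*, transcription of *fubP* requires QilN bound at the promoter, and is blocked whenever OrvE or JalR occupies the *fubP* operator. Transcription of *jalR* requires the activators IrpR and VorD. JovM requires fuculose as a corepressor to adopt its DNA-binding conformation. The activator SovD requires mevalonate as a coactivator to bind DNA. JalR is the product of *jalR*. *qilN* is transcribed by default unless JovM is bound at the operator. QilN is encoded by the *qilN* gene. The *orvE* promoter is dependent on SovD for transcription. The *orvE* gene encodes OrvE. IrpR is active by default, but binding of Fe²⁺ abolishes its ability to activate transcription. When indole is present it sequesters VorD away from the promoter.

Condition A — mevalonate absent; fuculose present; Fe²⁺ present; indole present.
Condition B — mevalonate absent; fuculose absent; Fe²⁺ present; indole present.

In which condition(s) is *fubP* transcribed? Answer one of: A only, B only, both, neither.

B only

Condition A:
Mevalonate is absent, so SovD is inactive.
Required activator SovD is absent, so *orvE* is not transcribed.
So OrvE is not produced.
Fuculose is present, so JovM is active.
With repressor JovM bound, *qilN* is not transcribed.
So QilN is not produced.
Fe²⁺ is present, so IrpR is inactive.
Indole is present, so VorD is inactive.
Required activator IrpR is absent, so *jalR* is not transcribed.
So JalR is not produced.
Required activator QilN is absent, so *fubP* is not transcribed.
→ *fubP* is OFF in A.
Condition B:
Mevalonate is absent, so SovD is inactive.
Required activator SovD is absent, so *orvE* is not transcribed.
So OrvE is not produced.
Fuculose is absent, so JovM is inactive.
With no repressor bound, *qilN* is transcribed.
So QilN is produced and active.
Fe²⁺ is present, so IrpR is inactive.
Indole is present, so VorD is inactive.
Required activator IrpR is absent, so *jalR* is not transcribed.
So JalR is not produced.
No repressor is bound and QilN is active, so *fubP* is transcribed.
→ *fubP* is ON in B.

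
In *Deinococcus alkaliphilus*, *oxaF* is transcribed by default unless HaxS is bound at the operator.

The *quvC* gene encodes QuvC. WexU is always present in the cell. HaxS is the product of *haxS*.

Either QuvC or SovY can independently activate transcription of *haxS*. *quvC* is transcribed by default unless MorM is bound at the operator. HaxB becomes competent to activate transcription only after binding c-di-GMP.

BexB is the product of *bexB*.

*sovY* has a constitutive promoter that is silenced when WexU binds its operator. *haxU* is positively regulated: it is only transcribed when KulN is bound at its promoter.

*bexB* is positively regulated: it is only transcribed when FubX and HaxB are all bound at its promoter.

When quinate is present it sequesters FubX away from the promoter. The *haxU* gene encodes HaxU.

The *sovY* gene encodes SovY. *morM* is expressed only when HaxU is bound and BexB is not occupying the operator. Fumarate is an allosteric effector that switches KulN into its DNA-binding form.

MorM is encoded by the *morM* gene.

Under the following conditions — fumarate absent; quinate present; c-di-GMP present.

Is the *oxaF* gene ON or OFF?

OFF

Quinate is present, so FubX is inactive.
c-di-GMP is present, so HaxB is active.
Required activator FubX is absent, so *bexB* is not transcribed.
So BexB is not produced.
Fumarate is absent, so KulN is inactive.
Required activator KulN is absent, so *haxU* is not transcribed.
So HaxU is not produced.
Required activator HaxU is absent, so *morM* is not transcribed.
So MorM is not produced.
With no repressor bound, *quvC* is transcribed.
So QuvC is produced and active.
WexU is produced constitutively and is active.
With repressor WexU bound, *sovY* is not transcribed.
So SovY is not produced.
Activator QuvC is present, so *haxS* is transcribed.
So HaxS is produced and active.
With repressor HaxS bound, *oxaF* is not transcribed.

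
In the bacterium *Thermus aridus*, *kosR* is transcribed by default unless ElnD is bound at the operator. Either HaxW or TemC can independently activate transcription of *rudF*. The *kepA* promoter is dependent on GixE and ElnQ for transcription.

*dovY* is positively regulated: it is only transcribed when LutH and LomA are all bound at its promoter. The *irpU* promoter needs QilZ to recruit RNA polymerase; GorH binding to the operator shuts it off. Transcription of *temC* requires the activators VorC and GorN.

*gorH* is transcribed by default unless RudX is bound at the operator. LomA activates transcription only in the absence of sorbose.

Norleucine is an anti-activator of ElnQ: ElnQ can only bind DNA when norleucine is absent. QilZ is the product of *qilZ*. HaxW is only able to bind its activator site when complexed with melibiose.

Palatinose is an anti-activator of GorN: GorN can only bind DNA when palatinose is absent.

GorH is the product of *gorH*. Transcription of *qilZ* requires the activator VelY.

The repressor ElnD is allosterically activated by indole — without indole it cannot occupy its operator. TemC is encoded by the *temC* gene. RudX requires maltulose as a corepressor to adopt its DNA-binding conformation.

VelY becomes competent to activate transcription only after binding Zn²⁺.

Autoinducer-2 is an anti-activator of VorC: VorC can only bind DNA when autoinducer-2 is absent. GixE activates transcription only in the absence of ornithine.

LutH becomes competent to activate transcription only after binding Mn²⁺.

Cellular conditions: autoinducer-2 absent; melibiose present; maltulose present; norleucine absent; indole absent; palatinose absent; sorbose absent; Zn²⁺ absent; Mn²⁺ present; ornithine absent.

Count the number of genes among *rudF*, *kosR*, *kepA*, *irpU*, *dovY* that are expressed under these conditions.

Melibiose is present, so HaxW is active.
Autoinducer-2 is absent, so VorC is active.
Palatinose is absent, so GorN is active.
No repressor is bound and VorC and GorN are active, so *temC* is transcribed.
So TemC is produced and active.
Activator HaxW is present, so *rudF* is transcribed.
→ *rudF* is ON.
Indole is absent, so ElnD is inactive.
With no repressor bound, *kosR* is transcribed.
→ *kosR* is ON.
Ornithine is absent, so GixE is active.
Norleucine is absent, so ElnQ is active.
No repressor is bound and GixE and ElnQ are active, so *kepA* is transcribed.
→ *kepA* is ON.
Maltulose is present, so RudX is active.
With repressor RudX bound, *gorH* is not transcribed.
So GorH is not produced.
Zn²⁺ is absent, so VelY is inactive.
Required activator VelY is absent, so *qilZ* is not transcribed.
So QilZ is not produced.
Required activator QilZ is absent, so *irpU* is not transcribed.
→ *irpU* is OFF.
Mn²⁺ is present, so LutH is active.
Sorbose is absent, so LomA is active.
No repressor is bound and LutH and LomA are active, so *dovY* is transcribed.
→ *dovY* is ON.
4 of the 5 genes are transcribed.

4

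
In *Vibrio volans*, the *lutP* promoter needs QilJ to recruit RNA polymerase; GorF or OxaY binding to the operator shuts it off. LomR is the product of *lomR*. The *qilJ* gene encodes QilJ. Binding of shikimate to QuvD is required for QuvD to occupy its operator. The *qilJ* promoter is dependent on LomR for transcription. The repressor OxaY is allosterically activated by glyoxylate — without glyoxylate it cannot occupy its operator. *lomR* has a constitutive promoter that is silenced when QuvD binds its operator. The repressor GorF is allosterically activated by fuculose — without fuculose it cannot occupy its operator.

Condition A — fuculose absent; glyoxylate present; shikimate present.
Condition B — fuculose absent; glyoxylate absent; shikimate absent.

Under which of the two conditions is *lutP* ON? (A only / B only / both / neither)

Condition A:
Fuculose is absent, so GorF is inactive.
Glyoxylate is present, so OxaY is active.
Shikimate is present, so QuvD is active.
With repressor QuvD bound, *lomR* is not transcribed.
So LomR is not produced.
Required activator LomR is absent, so *qilJ* is not transcribed.
So QilJ is not produced.
With repressor OxaY bound, *lutP* is not transcribed.
→ *lutP* is OFF in A.
Condition B:
Fuculose is absent, so GorF is inactive.
Glyoxylate is absent, so OxaY is inactive.
Shikimate is absent, so QuvD is inactive.
With no repressor bound, *lomR* is transcribed.
So LomR is produced and active.
No repressor is bound and LomR is active, so *qilJ* is transcribed.
So QilJ is produced and active.
No repressor is bound and QilJ is active, so *lutP* is transcribed.
→ *lutP* is ON in B.

B only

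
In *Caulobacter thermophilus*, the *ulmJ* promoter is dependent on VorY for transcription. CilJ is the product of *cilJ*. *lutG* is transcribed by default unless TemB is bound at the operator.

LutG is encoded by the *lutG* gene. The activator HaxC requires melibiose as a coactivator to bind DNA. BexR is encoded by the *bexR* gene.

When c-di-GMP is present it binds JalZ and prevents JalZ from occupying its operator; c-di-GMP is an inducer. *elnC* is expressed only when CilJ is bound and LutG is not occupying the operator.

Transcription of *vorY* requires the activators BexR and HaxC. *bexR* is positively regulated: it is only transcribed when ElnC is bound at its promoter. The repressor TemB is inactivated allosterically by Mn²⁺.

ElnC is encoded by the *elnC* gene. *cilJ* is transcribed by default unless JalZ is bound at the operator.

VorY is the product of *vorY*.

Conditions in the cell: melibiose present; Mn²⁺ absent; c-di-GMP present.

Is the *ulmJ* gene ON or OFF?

ON

c-di-GMP is present, so JalZ is inactive.
With no repressor bound, *cilJ* is transcribed.
So CilJ is produced and active.
Mn²⁺ is absent, so TemB is active.
With repressor TemB bound, *lutG* is not transcribed.
So LutG is not produced.
No repressor is bound and CilJ is active, so *elnC* is transcribed.
So ElnC is produced and active.
No repressor is bound and ElnC is active, so *bexR* is transcribed.
So BexR is produced and active.
Melibiose is present, so HaxC is active.
No repressor is bound and BexR and HaxC are active, so *vorY* is transcribed.
So VorY is produced and active.
No repressor is bound and VorY is active, so *ulmJ* is transcribed.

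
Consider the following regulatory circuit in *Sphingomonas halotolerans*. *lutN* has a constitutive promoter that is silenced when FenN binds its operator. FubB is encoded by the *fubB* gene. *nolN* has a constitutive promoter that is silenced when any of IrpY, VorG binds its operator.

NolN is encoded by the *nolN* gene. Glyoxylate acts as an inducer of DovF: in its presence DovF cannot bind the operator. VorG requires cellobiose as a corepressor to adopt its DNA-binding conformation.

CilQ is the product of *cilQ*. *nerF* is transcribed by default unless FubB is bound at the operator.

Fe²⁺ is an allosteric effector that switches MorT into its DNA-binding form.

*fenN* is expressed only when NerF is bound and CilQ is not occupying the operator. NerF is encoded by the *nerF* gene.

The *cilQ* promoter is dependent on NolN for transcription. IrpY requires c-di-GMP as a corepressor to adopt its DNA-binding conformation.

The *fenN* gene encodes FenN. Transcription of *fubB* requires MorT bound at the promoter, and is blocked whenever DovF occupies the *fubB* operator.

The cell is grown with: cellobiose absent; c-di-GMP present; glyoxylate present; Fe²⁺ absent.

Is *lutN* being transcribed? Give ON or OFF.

OFF

Fe²⁺ is absent, so MorT is inactive.
Glyoxylate is present, so DovF is inactive.
Required activator MorT is absent, so *fubB* is not transcribed.
So FubB is not produced.
With no repressor bound, *nerF* is transcribed.
So NerF is produced and active.
c-di-GMP is present, so IrpY is active.
Cellobiose is absent, so VorG is inactive.
With repressor IrpY bound, *nolN* is not transcribed.
So NolN is not produced.
Required activator NolN is absent, so *cilQ* is not transcribed.
So CilQ is not produced.
No repressor is bound and NerF is active, so *fenN* is transcribed.
So FenN is produced and active.
With repressor FenN bound, *lutN* is not transcribed.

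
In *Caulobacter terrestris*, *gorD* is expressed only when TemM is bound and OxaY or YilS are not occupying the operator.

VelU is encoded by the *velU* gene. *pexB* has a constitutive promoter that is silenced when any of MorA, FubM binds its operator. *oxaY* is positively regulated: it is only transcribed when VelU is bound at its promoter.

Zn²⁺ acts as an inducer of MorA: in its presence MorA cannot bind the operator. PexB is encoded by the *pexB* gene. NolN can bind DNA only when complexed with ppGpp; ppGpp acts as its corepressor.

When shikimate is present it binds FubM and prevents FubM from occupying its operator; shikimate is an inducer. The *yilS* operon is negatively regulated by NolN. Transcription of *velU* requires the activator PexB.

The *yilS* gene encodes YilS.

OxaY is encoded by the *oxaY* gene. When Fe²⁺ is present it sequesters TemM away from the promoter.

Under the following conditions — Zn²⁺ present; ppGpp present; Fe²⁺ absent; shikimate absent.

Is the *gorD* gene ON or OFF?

ON

Zn²⁺ is present, so MorA is inactive.
Shikimate is absent, so FubM is active.
With repressor FubM bound, *pexB* is not transcribed.
So PexB is not produced.
Required activator PexB is absent, so *velU* is not transcribed.
So VelU is not produced.
Required activator VelU is absent, so *oxaY* is not transcribed.
So OxaY is not produced.
Fe²⁺ is absent, so TemM is active.
ppGpp is present, so NolN is active.
With repressor NolN bound, *yilS* is not transcribed.
So YilS is not produced.
No repressor is bound and TemM is active, so *gorD* is transcribed.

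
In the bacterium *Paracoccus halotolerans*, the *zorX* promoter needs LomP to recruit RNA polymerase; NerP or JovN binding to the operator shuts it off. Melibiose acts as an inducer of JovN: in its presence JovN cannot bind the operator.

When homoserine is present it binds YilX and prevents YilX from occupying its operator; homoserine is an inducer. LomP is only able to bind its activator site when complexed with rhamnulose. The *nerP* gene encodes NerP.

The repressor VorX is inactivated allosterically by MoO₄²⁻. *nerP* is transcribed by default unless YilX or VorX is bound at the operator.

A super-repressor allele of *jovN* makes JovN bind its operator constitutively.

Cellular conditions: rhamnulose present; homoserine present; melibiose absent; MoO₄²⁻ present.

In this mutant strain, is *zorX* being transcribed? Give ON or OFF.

Homoserine is present, so YilX is inactive.
MoO₄²⁻ is present, so VorX is inactive.
With no repressor bound, *nerP* is transcribed.
So NerP is produced and active.
Rhamnulose is present, so LomP is active.
JovN is constitutively active in this strain.
With repressor NerP bound, *zorX* is not transcribed.

OFF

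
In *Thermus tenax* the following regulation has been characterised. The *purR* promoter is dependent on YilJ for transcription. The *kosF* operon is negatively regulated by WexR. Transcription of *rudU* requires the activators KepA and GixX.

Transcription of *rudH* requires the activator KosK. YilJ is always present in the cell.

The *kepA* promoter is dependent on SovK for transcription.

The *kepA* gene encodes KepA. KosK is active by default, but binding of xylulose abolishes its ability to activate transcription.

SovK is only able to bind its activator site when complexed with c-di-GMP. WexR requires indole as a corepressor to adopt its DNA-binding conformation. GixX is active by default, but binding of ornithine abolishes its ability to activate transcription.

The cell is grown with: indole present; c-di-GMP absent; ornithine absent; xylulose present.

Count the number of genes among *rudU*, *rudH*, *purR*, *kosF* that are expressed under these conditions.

c-di-GMP is absent, so SovK is inactive.
Required activator SovK is absent, so *kepA* is not transcribed.
So KepA is not produced.
Ornithine is absent, so GixX is active.
Required activator KepA is absent, so *rudU* is not transcribed.
→ *rudU* is OFF.
Xylulose is present, so KosK is inactive.
Required activator KosK is absent, so *rudH* is not transcribed.
→ *rudH* is OFF.
YilJ is produced constitutively and is active.
No repressor is bound and YilJ is active, so *purR* is transcribed.
→ *purR* is ON.
Indole is present, so WexR is active.
With repressor WexR bound, *kosF* is not transcribed.
→ *kosF* is OFF.
1 of the 4 genes is transcribed.

1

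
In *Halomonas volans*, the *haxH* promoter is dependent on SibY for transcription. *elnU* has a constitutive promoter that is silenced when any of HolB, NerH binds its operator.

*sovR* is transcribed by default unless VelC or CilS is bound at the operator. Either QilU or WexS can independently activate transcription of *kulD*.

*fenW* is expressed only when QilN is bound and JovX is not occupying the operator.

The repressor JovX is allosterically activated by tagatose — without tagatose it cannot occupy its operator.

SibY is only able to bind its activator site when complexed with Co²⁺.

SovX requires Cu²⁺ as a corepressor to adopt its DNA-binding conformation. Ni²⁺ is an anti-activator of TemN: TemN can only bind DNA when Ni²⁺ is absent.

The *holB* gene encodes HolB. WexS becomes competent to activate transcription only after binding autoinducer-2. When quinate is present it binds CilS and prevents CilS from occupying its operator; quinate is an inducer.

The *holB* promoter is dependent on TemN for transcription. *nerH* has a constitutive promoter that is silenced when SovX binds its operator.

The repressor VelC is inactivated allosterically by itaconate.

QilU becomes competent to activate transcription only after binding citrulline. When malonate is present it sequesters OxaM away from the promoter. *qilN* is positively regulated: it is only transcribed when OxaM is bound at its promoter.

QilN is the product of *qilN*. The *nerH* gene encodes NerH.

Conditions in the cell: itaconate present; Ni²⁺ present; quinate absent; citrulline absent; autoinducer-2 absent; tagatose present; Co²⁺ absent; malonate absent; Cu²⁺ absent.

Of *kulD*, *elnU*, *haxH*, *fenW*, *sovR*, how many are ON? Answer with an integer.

Citrulline is absent, so QilU is inactive.
Autoinducer-2 is absent, so WexS is inactive.
No activator is available at the *kulD* promoter, so *kulD* is not transcribed.
→ *kulD* is OFF.
Ni²⁺ is present, so TemN is inactive.
Required activator TemN is absent, so *holB* is not transcribed.
So HolB is not produced.
Cu²⁺ is absent, so SovX is inactive.
With no repressor bound, *nerH* is transcribed.
So NerH is produced and active.
With repressor NerH bound, *elnU* is not transcribed.
→ *elnU* is OFF.
Co²⁺ is absent, so SibY is inactive.
Required activator SibY is absent, so *haxH* is not transcribed.
→ *haxH* is OFF.
Tagatose is present, so JovX is active.
Malonate is absent, so OxaM is active.
No repressor is bound and OxaM is active, so *qilN* is transcribed.
So QilN is produced and active.
With repressor JovX bound, *fenW* is not transcribed.
→ *fenW* is OFF.
Itaconate is present, so VelC is inactive.
Quinate is absent, so CilS is active.
With repressor CilS bound, *sovR* is not transcribed.
→ *sovR* is OFF.
0 of the 5 genes are transcribed.

0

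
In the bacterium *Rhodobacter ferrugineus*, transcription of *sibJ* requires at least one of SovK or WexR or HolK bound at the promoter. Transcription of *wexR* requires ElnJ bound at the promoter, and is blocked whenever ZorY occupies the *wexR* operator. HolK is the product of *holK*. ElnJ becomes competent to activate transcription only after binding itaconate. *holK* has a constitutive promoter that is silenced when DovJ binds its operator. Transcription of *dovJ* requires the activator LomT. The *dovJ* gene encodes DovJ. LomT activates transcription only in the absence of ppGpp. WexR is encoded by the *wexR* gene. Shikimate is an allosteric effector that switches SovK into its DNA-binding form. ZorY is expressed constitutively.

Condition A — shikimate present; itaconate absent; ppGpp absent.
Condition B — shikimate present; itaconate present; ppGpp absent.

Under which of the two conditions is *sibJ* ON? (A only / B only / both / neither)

both

Condition A:
Shikimate is present, so SovK is active.
ZorY is produced constitutively and is active.
Itaconate is absent, so ElnJ is inactive.
With repressor ZorY bound, *wexR* is not transcribed.
So WexR is not produced.
ppGpp is absent, so LomT is active.
No repressor is bound and LomT is active, so *dovJ* is transcribed.
So DovJ is produced and active.
With repressor DovJ bound, *holK* is not transcribed.
So HolK is not produced.
Activator SovK is present, so *sibJ* is transcribed.
→ *sibJ* is ON in A.
Condition B:
Shikimate is present, so SovK is active.
ZorY is produced constitutively and is active.
Itaconate is present, so ElnJ is active.
With repressor ZorY bound, *wexR* is not transcribed.
So WexR is not produced.
ppGpp is absent, so LomT is active.
No repressor is bound and LomT is active, so *dovJ* is transcribed.
So DovJ is produced and active.
With repressor DovJ bound, *holK* is not transcribed.
So HolK is not produced.
Activator SovK is present, so *sibJ* is transcribed.
→ *sibJ* is ON in B.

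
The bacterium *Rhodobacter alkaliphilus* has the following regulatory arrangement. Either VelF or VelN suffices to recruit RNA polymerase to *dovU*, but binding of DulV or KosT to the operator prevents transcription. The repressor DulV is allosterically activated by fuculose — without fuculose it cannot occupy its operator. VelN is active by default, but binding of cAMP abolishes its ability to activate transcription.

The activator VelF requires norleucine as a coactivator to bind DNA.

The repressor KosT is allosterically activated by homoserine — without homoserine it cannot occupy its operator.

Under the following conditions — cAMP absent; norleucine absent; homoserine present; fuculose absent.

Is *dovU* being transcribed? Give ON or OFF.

Norleucine is absent, so VelF is inactive.
cAMP is absent, so VelN is active.
Fuculose is absent, so DulV is inactive.
Homoserine is present, so KosT is active.
With repressor KosT bound, *dovU* is not transcribed.

OFF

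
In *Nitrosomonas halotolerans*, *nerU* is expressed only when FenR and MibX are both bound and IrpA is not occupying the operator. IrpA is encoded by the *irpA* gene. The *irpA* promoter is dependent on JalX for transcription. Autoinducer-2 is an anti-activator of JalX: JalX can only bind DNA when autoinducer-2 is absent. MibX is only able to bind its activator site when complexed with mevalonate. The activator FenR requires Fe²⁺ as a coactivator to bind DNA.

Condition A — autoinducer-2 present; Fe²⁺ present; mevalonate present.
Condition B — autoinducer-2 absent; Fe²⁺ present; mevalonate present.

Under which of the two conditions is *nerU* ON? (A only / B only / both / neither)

A only

Condition A:
Autoinducer-2 is present, so JalX is inactive.
Required activator JalX is absent, so *irpA* is not transcribed.
So IrpA is not produced.
Fe²⁺ is present, so FenR is active.
Mevalonate is present, so MibX is active.
No repressor is bound and FenR and MibX are active, so *nerU* is transcribed.
→ *nerU* is ON in A.
Condition B:
Autoinducer-2 is absent, so JalX is active.
No repressor is bound and JalX is active, so *irpA* is transcribed.
So IrpA is produced and active.
Fe²⁺ is present, so FenR is active.
Mevalonate is present, so MibX is active.
With repressor IrpA bound, *nerU* is not transcribed.
→ *nerU* is OFF in B.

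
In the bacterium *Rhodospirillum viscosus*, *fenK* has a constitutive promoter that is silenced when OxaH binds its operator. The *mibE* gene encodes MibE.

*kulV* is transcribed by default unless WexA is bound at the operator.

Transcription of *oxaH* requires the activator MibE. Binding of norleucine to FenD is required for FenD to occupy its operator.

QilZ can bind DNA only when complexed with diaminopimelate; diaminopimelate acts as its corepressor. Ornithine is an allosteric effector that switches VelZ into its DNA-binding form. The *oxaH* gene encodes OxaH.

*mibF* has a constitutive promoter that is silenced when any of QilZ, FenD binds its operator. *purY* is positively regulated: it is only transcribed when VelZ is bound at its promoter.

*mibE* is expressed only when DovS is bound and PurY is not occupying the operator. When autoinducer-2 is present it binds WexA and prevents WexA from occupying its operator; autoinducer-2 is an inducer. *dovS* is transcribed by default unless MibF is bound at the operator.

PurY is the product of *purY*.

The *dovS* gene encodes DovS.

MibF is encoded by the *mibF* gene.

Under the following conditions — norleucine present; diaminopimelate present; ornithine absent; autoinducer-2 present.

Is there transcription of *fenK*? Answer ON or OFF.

OFF

Diaminopimelate is present, so QilZ is active.
Norleucine is present, so FenD is active.
With repressor QilZ bound, *mibF* is not transcribed.
So MibF is not produced.
With no repressor bound, *dovS* is transcribed.
So DovS is produced and active.
Ornithine is absent, so VelZ is inactive.
Required activator VelZ is absent, so *purY* is not transcribed.
So PurY is not produced.
No repressor is bound and DovS is active, so *mibE* is transcribed.
So MibE is produced and active.
No repressor is bound and MibE is active, so *oxaH* is transcribed.
So OxaH is produced and active.
With repressor OxaH bound, *fenK* is not transcribed.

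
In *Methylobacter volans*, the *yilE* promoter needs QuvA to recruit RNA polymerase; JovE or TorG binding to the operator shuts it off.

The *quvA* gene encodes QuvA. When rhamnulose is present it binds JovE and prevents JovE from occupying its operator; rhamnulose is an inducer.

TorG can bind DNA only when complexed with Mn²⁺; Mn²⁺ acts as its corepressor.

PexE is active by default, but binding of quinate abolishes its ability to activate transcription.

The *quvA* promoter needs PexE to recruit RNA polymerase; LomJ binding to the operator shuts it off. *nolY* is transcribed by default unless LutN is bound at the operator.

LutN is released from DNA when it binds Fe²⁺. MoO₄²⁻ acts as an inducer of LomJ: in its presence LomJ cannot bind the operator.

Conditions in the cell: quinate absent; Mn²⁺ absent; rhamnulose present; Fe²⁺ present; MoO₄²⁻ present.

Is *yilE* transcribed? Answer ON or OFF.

Rhamnulose is present, so JovE is inactive.
Mn²⁺ is absent, so TorG is inactive.
Quinate is absent, so PexE is active.
MoO₄²⁻ is present, so LomJ is inactive.
No repressor is bound and PexE is active, so *quvA* is transcribed.
So QuvA is produced and active.
No repressor is bound and QuvA is active, so *yilE* is transcribed.

ON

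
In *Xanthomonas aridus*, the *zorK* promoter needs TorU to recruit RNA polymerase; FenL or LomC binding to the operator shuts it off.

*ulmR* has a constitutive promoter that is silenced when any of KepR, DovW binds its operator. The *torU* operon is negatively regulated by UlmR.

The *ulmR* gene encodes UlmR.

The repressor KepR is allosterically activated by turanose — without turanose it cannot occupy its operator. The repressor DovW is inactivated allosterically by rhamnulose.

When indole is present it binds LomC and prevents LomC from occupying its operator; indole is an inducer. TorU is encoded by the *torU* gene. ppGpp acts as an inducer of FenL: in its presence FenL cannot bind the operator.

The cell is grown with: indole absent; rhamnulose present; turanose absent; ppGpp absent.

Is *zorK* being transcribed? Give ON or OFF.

OFF

ppGpp is absent, so FenL is active.
Turanose is absent, so KepR is inactive.
Rhamnulose is present, so DovW is inactive.
With no repressor bound, *ulmR* is transcribed.
So UlmR is produced and active.
With repressor UlmR bound, *torU* is not transcribed.
So TorU is not produced.
Indole is absent, so LomC is active.
With repressor FenL bound, *zorK* is not transcribed.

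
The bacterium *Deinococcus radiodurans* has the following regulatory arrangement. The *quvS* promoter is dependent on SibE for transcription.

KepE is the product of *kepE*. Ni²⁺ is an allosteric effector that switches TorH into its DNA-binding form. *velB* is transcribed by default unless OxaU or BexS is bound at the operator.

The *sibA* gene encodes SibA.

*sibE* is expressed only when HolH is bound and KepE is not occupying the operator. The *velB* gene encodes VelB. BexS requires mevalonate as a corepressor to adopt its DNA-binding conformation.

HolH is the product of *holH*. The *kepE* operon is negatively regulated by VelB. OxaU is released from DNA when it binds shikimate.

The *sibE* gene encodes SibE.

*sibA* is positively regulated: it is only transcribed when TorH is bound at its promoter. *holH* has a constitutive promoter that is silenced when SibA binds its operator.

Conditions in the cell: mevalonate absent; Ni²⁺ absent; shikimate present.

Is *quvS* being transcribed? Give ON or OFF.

Shikimate is present, so OxaU is inactive.
Mevalonate is absent, so BexS is inactive.
With no repressor bound, *velB* is transcribed.
So VelB is produced and active.
With repressor VelB bound, *kepE* is not transcribed.
So KepE is not produced.
Ni²⁺ is absent, so TorH is inactive.
Required activator TorH is absent, so *sibA* is not transcribed.
So SibA is not produced.
With no repressor bound, *holH* is transcribed.
So HolH is produced and active.
No repressor is bound and HolH is active, so *sibE* is transcribed.
So SibE is produced and active.
No repressor is bound and SibE is active, so *quvS* is transcribed.

ON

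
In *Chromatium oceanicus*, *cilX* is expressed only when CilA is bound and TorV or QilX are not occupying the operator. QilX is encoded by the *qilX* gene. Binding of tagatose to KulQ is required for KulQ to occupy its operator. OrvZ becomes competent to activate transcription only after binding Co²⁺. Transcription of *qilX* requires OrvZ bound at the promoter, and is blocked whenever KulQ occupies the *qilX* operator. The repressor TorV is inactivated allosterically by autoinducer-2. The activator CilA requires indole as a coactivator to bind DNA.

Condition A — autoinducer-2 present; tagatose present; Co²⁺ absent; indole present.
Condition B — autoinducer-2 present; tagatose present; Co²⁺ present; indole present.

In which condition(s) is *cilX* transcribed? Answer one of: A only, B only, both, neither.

Condition A:
Autoinducer-2 is present, so TorV is inactive.
Tagatose is present, so KulQ is active.
Co²⁺ is absent, so OrvZ is inactive.
With repressor KulQ bound, *qilX* is not transcribed.
So QilX is not produced.
Indole is present, so CilA is active.
No repressor is bound and CilA is active, so *cilX* is transcribed.
→ *cilX* is ON in A.
Condition B:
Autoinducer-2 is present, so TorV is inactive.
Tagatose is present, so KulQ is active.
Co²⁺ is present, so OrvZ is active.
With repressor KulQ bound, *qilX* is not transcribed.
So QilX is not produced.
Indole is present, so CilA is active.
No repressor is bound and CilA is active, so *cilX* is transcribed.
→ *cilX* is ON in B.

both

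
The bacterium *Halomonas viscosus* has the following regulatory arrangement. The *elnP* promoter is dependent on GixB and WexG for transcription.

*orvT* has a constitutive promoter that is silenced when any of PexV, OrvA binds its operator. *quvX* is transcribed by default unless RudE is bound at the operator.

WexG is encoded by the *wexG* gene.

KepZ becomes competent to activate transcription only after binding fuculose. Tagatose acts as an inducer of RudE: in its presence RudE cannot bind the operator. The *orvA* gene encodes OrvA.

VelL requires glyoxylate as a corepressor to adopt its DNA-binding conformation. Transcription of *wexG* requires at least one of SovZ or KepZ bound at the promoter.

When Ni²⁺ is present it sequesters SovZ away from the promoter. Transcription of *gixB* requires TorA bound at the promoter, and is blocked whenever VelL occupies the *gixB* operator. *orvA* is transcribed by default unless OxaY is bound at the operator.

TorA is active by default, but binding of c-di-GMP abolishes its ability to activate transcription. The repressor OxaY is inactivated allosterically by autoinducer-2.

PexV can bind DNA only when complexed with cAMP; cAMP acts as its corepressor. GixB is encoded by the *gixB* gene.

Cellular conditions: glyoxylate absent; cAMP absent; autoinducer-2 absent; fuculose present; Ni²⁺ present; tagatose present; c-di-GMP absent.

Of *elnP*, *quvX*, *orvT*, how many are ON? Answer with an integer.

3

c-di-GMP is absent, so TorA is active.
Glyoxylate is absent, so VelL is inactive.
No repressor is bound and TorA is active, so *gixB* is transcribed.
So GixB is produced and active.
Ni²⁺ is present, so SovZ is inactive.
Fuculose is present, so KepZ is active.
Activator KepZ is present, so *wexG* is transcribed.
So WexG is produced and active.
No repressor is bound and GixB and WexG are active, so *elnP* is transcribed.
→ *elnP* is ON.
Tagatose is present, so RudE is inactive.
With no repressor bound, *quvX* is transcribed.
→ *quvX* is ON.
cAMP is absent, so PexV is inactive.
Autoinducer-2 is absent, so OxaY is active.
With repressor OxaY bound, *orvA* is not transcribed.
So OrvA is not produced.
With no repressor bound, *orvT* is transcribed.
→ *orvT* is ON.
3 of the 3 genes are transcribed.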